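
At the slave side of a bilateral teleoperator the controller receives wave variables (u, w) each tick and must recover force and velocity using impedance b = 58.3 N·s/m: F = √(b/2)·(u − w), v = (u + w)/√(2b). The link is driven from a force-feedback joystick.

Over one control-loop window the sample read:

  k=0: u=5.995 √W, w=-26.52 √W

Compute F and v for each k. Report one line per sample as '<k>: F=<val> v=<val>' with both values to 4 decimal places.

k=0: u−w=32.5150, u+w=-20.5250; √(b/2)=5.3991, √(2b)=10.7981; F=5.3991×32.515=175.5509, v=-20.5250/10.7981=-1.9008

0: F=175.5509 v=-1.9008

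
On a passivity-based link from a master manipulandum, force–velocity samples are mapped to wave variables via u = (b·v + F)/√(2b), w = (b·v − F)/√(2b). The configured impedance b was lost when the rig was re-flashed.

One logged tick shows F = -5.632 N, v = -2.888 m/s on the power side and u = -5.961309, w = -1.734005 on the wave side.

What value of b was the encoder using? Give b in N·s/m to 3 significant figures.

u + w = -7.695314;  u + w = √(2b)·v, so √(2b) = -7.695314/(-2.888) = 2.664582.
b = (√(2b))²/2 = 7.099999/2 = 3.550000.
(Check via u − w = 2F/√(2b): u − w = -4.227304, 2F/√(2b) = -4.227304.)

b = 3.55 N·s/m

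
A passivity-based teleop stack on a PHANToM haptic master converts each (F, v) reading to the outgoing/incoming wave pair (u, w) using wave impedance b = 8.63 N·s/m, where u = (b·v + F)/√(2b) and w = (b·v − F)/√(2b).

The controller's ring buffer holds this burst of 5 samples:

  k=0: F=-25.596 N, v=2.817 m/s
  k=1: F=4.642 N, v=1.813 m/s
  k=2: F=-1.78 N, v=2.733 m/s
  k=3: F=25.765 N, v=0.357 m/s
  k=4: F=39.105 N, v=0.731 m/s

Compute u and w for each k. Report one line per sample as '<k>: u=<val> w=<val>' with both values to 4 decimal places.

k=0: b·v=8.63×2.817=24.3107; √(2b)=4.1545; u=(24.3107+(-25.596))/4.1545=-0.3094, w=(24.3107−(-25.596))/4.1545=12.0126
k=1: b·v=8.63×1.813=15.6462; √(2b)=4.1545; u=(15.6462+4.642)/4.1545=4.8834, w=(15.6462−4.642)/4.1545=2.6487
k=2: b·v=8.63×2.733=23.5858; √(2b)=4.1545; u=(23.5858+(-1.78))/4.1545=5.2487, w=(23.5858−(-1.78))/4.1545=6.1056
k=3: b·v=8.63×0.357=3.0809; √(2b)=4.1545; u=(3.0809+25.765)/4.1545=6.9433, w=(3.0809−25.765)/4.1545=-5.4601
k=4: b·v=8.63×0.731=6.3085; √(2b)=4.1545; u=(6.3085+39.105)/4.1545=10.9311, w=(6.3085−39.105)/4.1545=-7.8942

0: u=-0.3094 w=12.0126
1: u=4.8834 w=2.6487
2: u=5.2487 w=6.1056
3: u=6.9433 w=-5.4601
4: u=10.9311 w=-7.8942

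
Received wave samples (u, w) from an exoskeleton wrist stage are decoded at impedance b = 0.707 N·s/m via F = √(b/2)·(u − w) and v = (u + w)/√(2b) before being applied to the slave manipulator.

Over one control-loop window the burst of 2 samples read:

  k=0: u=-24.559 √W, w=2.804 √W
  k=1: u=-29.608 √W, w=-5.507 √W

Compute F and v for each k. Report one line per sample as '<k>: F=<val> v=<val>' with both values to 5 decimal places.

0: F=-16.26891 v=-18.29508
1: F=-14.32946 v=-29.53031

k=0: u−w=-27.36300, u+w=-21.75500; √(b/2)=0.59456, √(2b)=1.18912; F=0.59456×(-27.363)=-16.26891, v=-21.75500/1.18912=-18.29508
k=1: u−w=-24.10100, u+w=-35.11500; √(b/2)=0.59456, √(2b)=1.18912; F=0.59456×(-24.101)=-14.32946, v=-35.11500/1.18912=-29.53031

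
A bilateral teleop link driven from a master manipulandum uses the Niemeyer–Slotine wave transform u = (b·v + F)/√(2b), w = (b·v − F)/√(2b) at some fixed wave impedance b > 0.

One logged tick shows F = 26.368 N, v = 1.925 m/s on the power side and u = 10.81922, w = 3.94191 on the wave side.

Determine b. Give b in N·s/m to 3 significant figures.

u + w = 14.76113;  u + w = √(2b)·v, so √(2b) = 14.76113/1.925 = 7.66812.
b = (√(2b))²/2 = 58.80006/2 = 29.40003.
(Check via u − w = 2F/√(2b): u − w = 6.87731, 2F/√(2b) = 6.87731.)

b = 29.4 N·s/m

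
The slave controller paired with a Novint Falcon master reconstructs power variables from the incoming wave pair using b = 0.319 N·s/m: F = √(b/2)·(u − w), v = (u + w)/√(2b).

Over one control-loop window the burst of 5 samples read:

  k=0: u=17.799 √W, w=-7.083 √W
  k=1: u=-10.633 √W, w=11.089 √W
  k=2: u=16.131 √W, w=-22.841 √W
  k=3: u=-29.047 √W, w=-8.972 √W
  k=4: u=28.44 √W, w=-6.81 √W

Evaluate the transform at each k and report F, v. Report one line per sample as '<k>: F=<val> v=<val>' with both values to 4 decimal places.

k=0: u−w=24.8820, u+w=10.7160; √(b/2)=0.3994, √(2b)=0.7987; F=0.3994×24.882=9.9372, v=10.7160/0.7987=13.4160
k=1: u−w=-21.7220, u+w=0.4560; √(b/2)=0.3994, √(2b)=0.7987; F=0.3994×(-21.722)=-8.6752, v=0.4560/0.7987=0.5709
k=2: u−w=38.9720, u+w=-6.7100; √(b/2)=0.3994, √(2b)=0.7987; F=0.3994×38.972=15.5644, v=-6.7100/0.7987=-8.4006
k=3: u−w=-20.0750, u+w=-38.0190; √(b/2)=0.3994, √(2b)=0.7987; F=0.3994×(-20.075)=-8.0174, v=-38.0190/0.7987=-47.5982
k=4: u−w=35.2500, u+w=21.6300; √(b/2)=0.3994, √(2b)=0.7987; F=0.3994×35.25=14.0780, v=21.6300/0.7987=27.0798

0: F=9.9372 v=13.4160
1: F=-8.6752 v=0.5709
2: F=15.5644 v=-8.4006
3: F=-8.0174 v=-47.5982
4: F=14.0780 v=27.0798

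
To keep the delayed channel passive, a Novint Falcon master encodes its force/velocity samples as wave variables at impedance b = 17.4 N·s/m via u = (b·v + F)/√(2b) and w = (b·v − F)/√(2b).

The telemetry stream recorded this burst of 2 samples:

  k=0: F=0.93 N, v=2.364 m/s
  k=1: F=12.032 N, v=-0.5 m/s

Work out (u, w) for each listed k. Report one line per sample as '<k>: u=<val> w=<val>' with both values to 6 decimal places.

0: u=7.130448 w=6.815148
1: u=0.564827 w=-3.514403

k=0: b·v=17.4×2.364=41.133600; √(2b)=5.899152; u=(41.133600+0.93)/5.899152=7.130448, w=(41.133600−0.93)/5.899152=6.815148
k=1: b·v=17.4×(-0.5)=-8.700000; √(2b)=5.899152; u=(-8.700000+12.032)/5.899152=0.564827, w=(-8.700000−12.032)/5.899152=-3.514403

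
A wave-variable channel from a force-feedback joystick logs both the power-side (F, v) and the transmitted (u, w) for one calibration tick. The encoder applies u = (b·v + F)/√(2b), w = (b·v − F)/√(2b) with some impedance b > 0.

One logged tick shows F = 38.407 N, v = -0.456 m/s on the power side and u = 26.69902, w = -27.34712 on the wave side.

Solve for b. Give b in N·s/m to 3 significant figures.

u + w = -0.6481;  u + w = √(2b)·v, so √(2b) = -0.6481/(-0.456) = 1.4213.
b = (√(2b))²/2 = 2.0200/2 = 1.0100.
(Check via u − w = 2F/√(2b): u − w = 54.0461, 2F/√(2b) = 54.0460.)

b = 1.01 N·s/m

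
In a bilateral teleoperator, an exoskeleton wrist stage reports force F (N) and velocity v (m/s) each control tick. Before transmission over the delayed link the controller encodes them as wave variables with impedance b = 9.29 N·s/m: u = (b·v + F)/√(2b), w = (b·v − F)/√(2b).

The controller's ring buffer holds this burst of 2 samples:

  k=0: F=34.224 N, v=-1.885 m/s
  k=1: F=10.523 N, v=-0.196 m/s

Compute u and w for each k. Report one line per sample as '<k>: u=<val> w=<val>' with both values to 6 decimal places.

k=0: b·v=9.29×(-1.885)=-17.511650; √(2b)=4.310452; u=(-17.511650+34.224)/4.310452=3.877168, w=(-17.511650−34.224)/4.310452=-12.002371
k=1: b·v=9.29×(-0.196)=-1.820840; √(2b)=4.310452; u=(-1.820840+10.523)/4.310452=2.018851, w=(-1.820840−10.523)/4.310452=-2.863699

0: u=3.877168 w=-12.002371
1: u=2.018851 w=-2.863699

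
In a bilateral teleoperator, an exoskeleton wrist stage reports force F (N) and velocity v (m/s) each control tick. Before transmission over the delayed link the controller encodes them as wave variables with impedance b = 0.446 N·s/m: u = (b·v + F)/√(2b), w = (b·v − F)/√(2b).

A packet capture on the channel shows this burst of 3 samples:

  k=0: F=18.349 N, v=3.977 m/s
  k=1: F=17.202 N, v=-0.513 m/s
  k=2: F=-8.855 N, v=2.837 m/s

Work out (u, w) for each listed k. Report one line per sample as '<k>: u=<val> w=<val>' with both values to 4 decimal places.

0: u=21.3061 w=-17.5500
1: u=17.9714 w=-18.4559
2: u=-8.0360 w=10.7155

k=0: b·v=0.446×3.977=1.7737; √(2b)=0.9445; u=(1.7737+18.349)/0.9445=21.3061, w=(1.7737−18.349)/0.9445=-17.5500
k=1: b·v=0.446×(-0.513)=-0.2288; √(2b)=0.9445; u=(-0.2288+17.202)/0.9445=17.9714, w=(-0.2288−17.202)/0.9445=-18.4559
k=2: b·v=0.446×2.837=1.2653; √(2b)=0.9445; u=(1.2653+(-8.855))/0.9445=-8.0360, w=(1.2653−(-8.855))/0.9445=10.7155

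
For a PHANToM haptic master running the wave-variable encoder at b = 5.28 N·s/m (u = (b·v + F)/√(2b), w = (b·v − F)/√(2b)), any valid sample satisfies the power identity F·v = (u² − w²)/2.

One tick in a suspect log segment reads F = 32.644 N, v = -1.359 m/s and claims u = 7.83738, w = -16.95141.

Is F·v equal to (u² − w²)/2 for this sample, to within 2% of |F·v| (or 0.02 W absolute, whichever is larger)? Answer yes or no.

F·v = 32.644×(-1.359) = -44.36320 W.
(u² − w²)/2 = (61.42453 − 287.35030)/2 = -112.96289 W.
|Δ| = 68.59969;  2% of max(1, |F·v|) = 0.88726.

no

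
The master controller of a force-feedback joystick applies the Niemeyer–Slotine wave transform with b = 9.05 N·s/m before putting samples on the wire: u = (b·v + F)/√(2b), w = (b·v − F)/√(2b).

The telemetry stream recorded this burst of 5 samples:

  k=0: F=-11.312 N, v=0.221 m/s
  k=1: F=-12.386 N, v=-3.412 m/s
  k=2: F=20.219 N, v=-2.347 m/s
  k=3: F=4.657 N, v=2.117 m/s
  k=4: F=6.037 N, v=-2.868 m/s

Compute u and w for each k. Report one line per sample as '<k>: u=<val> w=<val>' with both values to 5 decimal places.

k=0: b·v=9.05×0.221=2.00005; √(2b)=4.25441; u=(2.00005+(-11.312))/4.25441=-2.18878, w=(2.00005−(-11.312))/4.25441=3.12900
k=1: b·v=9.05×(-3.412)=-30.87860; √(2b)=4.25441; u=(-30.87860+(-12.386))/4.25441=-10.16935, w=(-30.87860−(-12.386))/4.25441=-4.34669
k=2: b·v=9.05×(-2.347)=-21.24035; √(2b)=4.25441; u=(-21.24035+20.219)/4.25441=-0.24007, w=(-21.24035−20.219)/4.25441=-9.74503
k=3: b·v=9.05×2.117=19.15885; √(2b)=4.25441; u=(19.15885+4.657)/4.25441=5.59792, w=(19.15885−4.657)/4.25441=3.40866
k=4: b·v=9.05×(-2.868)=-25.95540; √(2b)=4.25441; u=(-25.95540+6.037)/4.25441=-4.68182, w=(-25.95540−6.037)/4.25441=-7.51982

0: u=-2.18878 w=3.12900
1: u=-10.16935 w=-4.34669
2: u=-0.24007 w=-9.74503
3: u=5.59792 w=3.40866
4: u=-4.68182 w=-7.51982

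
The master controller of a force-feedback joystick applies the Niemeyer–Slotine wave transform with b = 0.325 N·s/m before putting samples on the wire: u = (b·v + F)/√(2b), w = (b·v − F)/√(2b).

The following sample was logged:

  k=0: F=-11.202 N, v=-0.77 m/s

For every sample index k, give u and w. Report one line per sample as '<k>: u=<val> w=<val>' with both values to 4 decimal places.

k=0: b·v=0.325×(-0.77)=-0.2503; √(2b)=0.8062; u=(-0.2503+(-11.202))/0.8062=-14.2048, w=(-0.2503−(-11.202))/0.8062=13.5840

0: u=-14.2048 w=13.5840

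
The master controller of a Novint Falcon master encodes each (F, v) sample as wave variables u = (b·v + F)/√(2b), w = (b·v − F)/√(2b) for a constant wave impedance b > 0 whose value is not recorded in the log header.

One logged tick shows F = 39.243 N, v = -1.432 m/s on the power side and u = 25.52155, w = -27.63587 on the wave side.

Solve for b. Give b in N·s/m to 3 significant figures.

u + w = -2.1143;  u + w = √(2b)·v, so √(2b) = -2.1143/(-1.432) = 1.4765.
b = (√(2b))²/2 = 2.1800/2 = 1.0900.
(Check via u − w = 2F/√(2b): u − w = 53.1574, 2F/√(2b) = 53.1575.)

b = 1.09 N·s/m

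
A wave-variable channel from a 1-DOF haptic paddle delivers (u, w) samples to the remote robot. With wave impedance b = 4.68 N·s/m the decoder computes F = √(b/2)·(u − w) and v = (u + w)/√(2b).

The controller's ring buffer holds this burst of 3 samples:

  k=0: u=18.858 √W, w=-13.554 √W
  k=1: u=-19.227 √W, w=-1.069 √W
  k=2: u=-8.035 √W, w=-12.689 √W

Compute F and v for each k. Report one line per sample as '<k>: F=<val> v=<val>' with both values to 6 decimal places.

k=0: u−w=32.412000, u+w=5.304000; √(b/2)=1.529706, √(2b)=3.059412; F=1.529706×32.412=49.580826, v=5.304000/3.059412=1.733667
k=1: u−w=-18.158000, u+w=-20.296000; √(b/2)=1.529706, √(2b)=3.059412; F=1.529706×(-18.158)=-27.776399, v=-20.296000/3.059412=-6.633955
k=2: u−w=4.654000, u+w=-20.724000; √(b/2)=1.529706, √(2b)=3.059412; F=1.529706×4.654=7.119251, v=-20.724000/3.059412=-6.773851

0: F=49.580826 v=1.733667
1: F=-27.776399 v=-6.633955
2: F=7.119251 v=-6.773851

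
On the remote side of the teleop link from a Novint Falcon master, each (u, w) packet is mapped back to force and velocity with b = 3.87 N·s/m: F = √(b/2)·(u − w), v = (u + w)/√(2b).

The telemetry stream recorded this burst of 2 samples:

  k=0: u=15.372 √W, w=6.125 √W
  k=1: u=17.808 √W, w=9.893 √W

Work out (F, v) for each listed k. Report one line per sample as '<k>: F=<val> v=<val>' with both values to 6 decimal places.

0: F=12.862973 v=7.726937
1: F=11.010104 v=9.956919

k=0: u−w=9.247000, u+w=21.497000; √(b/2)=1.391043, √(2b)=2.782086; F=1.391043×9.247=12.862973, v=21.497000/2.782086=7.726937
k=1: u−w=7.915000, u+w=27.701000; √(b/2)=1.391043, √(2b)=2.782086; F=1.391043×7.915=11.010104, v=27.701000/2.782086=9.956919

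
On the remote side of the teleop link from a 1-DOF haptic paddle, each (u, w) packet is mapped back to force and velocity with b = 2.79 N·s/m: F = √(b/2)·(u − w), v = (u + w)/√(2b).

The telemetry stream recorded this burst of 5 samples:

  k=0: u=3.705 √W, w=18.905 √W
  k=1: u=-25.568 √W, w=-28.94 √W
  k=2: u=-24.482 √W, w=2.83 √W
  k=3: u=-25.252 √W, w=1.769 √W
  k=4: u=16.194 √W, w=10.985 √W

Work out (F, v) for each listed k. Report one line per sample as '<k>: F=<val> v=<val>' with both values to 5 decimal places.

k=0: u−w=-15.20000, u+w=22.61000; √(b/2)=1.18110, √(2b)=2.36220; F=1.18110×(-15.2)=-17.95274, v=22.61000/2.36220=9.57158
k=1: u−w=3.37200, u+w=-54.50800; √(b/2)=1.18110, √(2b)=2.36220; F=1.18110×3.372=3.98267, v=-54.50800/2.36220=-23.07508
k=2: u−w=-27.31200, u+w=-21.65200; √(b/2)=1.18110, √(2b)=2.36220; F=1.18110×(-27.312)=-32.25824, v=-21.65200/2.36220=-9.16602
k=3: u−w=-27.02100, u+w=-23.48300; √(b/2)=1.18110, √(2b)=2.36220; F=1.18110×(-27.021)=-31.91454, v=-23.48300/2.36220=-9.94115
k=4: u−w=5.20900, u+w=27.17900; √(b/2)=1.18110, √(2b)=2.36220; F=1.18110×5.209=6.15236, v=27.17900/2.36220=11.50579

0: F=-17.95274 v=9.57158
1: F=3.98267 v=-23.07508
2: F=-32.25824 v=-9.16602
3: F=-31.91454 v=-9.94115
4: F=6.15236 v=11.50579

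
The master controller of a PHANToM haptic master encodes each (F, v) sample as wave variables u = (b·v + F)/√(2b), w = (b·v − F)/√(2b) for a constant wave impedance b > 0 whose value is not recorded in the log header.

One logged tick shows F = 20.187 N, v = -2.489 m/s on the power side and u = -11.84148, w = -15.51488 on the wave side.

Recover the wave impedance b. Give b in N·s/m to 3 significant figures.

u + w = -27.3564;  u + w = √(2b)·v, so √(2b) = -27.3564/(-2.489) = 10.9909.
b = (√(2b))²/2 = 120.8000/2 = 60.4000.
(Check via u − w = 2F/√(2b): u − w = 3.6734, 2F/√(2b) = 3.6734.)

b = 60.4 N·s/m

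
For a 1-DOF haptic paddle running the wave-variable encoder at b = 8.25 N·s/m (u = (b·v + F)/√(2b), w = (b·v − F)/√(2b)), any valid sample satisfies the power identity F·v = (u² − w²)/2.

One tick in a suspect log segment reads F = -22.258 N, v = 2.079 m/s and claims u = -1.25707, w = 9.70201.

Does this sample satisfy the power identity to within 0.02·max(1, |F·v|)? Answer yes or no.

yes

F·v = (-22.258)×2.079 = -46.27438 W.
(u² − w²)/2 = (1.58022 − 94.12900)/2 = -46.27439 W.
|Δ| = 0.00000;  2% of max(1, |F·v|) = 0.92549.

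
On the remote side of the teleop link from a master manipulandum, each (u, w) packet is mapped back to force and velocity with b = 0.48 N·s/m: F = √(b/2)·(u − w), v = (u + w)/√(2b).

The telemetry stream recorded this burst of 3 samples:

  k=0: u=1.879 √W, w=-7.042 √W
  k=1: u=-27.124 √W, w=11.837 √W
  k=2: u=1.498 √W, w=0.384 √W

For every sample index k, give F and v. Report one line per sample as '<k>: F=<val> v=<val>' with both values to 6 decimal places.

0: F=4.370380 v=-5.269465
1: F=-19.086914 v=-15.602229
2: F=0.545746 v=1.920808

k=0: u−w=8.921000, u+w=-5.163000; √(b/2)=0.489898, √(2b)=0.979796; F=0.489898×8.921=4.370380, v=-5.163000/0.979796=-5.269465
k=1: u−w=-38.961000, u+w=-15.287000; √(b/2)=0.489898, √(2b)=0.979796; F=0.489898×(-38.961)=-19.086914, v=-15.287000/0.979796=-15.602229
k=2: u−w=1.114000, u+w=1.882000; √(b/2)=0.489898, √(2b)=0.979796; F=0.489898×1.114=0.545746, v=1.882000/0.979796=1.920808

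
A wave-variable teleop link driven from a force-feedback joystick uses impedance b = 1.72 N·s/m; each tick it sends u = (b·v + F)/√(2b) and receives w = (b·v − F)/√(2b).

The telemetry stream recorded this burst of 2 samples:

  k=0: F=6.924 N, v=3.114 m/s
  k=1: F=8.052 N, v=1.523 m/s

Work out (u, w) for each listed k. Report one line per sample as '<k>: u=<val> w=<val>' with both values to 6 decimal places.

k=0: b·v=1.72×3.114=5.356080; √(2b)=1.854724; u=(5.356080+6.924)/1.854724=6.620975, w=(5.356080−6.924)/1.854724=-0.845366
k=1: b·v=1.72×1.523=2.619560; √(2b)=1.854724; u=(2.619560+8.052)/1.854724=5.753720, w=(2.619560−8.052)/1.854724=-2.928975

0: u=6.620975 w=-0.845366
1: u=5.753720 w=-2.928975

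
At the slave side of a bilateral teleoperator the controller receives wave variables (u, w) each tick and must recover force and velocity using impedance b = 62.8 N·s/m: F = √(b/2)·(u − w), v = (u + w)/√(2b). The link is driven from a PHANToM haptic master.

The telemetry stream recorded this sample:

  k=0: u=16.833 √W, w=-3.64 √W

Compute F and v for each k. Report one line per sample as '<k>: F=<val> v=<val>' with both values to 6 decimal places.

0: F=114.721895 v=1.177196

k=0: u−w=20.473000, u+w=13.193000; √(b/2)=5.603570, √(2b)=11.207141; F=5.603570×20.473=114.721895, v=13.193000/11.207141=1.177196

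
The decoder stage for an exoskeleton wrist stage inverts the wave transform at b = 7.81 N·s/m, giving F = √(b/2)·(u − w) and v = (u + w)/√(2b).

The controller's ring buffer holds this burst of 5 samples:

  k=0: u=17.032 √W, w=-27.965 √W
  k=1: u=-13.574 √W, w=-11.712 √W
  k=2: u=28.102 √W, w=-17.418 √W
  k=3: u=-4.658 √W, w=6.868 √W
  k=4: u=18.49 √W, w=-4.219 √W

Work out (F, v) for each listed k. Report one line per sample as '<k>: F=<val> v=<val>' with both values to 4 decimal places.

k=0: u−w=44.9970, u+w=-10.9330; √(b/2)=1.9761, √(2b)=3.9522; F=1.9761×44.997=88.9189, v=-10.9330/3.9522=-2.7663
k=1: u−w=-1.8620, u+w=-25.2860; √(b/2)=1.9761, √(2b)=3.9522; F=1.9761×(-1.862)=-3.6795, v=-25.2860/3.9522=-6.3979
k=2: u−w=45.5200, u+w=10.6840; √(b/2)=1.9761, √(2b)=3.9522; F=1.9761×45.52=89.9524, v=10.6840/3.9522=2.7033
k=3: u−w=-11.5260, u+w=2.2100; √(b/2)=1.9761, √(2b)=3.9522; F=1.9761×(-11.526)=-22.7766, v=2.2100/3.9522=0.5592
k=4: u−w=22.7090, u+w=14.2710; √(b/2)=1.9761, √(2b)=3.9522; F=1.9761×22.709=44.8754, v=14.2710/3.9522=3.6109

0: F=88.9189 v=-2.7663
1: F=-3.6795 v=-6.3979
2: F=89.9524 v=2.7033
3: F=-22.7766 v=0.5592
4: F=44.8754 v=3.6109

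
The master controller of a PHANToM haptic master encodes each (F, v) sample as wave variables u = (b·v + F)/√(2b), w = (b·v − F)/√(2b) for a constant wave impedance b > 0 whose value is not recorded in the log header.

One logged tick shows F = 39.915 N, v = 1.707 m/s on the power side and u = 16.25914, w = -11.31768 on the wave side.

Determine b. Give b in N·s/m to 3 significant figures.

b = 4.19 N·s/m

u + w = 4.9415;  u + w = √(2b)·v, so √(2b) = 4.9415/1.707 = 2.8948.
b = (√(2b))²/2 = 8.3800/2 = 4.1900.
(Check via u − w = 2F/√(2b): u − w = 27.5768, 2F/√(2b) = 27.5768.)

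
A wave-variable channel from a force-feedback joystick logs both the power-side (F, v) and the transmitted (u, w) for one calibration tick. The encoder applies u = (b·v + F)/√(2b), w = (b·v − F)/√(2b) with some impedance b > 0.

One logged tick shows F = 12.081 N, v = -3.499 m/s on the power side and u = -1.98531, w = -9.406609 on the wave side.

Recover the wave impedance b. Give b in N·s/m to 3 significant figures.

b = 5.3 N·s/m

u + w = -11.391919;  u + w = √(2b)·v, so √(2b) = -11.391919/(-3.499) = 3.255764.
b = (√(2b))²/2 = 10.600001/2 = 5.300000.
(Check via u − w = 2F/√(2b): u − w = 7.421299, 2F/√(2b) = 7.421299.)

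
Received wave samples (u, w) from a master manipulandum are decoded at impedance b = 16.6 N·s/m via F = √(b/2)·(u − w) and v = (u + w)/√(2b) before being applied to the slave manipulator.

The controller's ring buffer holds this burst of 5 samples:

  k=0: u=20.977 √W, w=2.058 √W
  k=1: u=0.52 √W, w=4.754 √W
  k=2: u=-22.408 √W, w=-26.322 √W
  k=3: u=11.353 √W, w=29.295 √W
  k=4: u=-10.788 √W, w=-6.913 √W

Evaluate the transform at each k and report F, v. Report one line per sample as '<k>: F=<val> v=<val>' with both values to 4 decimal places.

k=0: u−w=18.9190, u+w=23.0350; √(b/2)=2.8810, √(2b)=5.7619; F=2.8810×18.919=54.5051, v=23.0350/5.7619=3.9978
k=1: u−w=-4.2340, u+w=5.2740; √(b/2)=2.8810, √(2b)=5.7619; F=2.8810×(-4.234)=-12.1980, v=5.2740/5.7619=0.9153
k=2: u−w=3.9140, u+w=-48.7300; √(b/2)=2.8810, √(2b)=5.7619; F=2.8810×3.914=11.2761, v=-48.7300/5.7619=-8.4572
k=3: u−w=-17.9420, u+w=40.6480; √(b/2)=2.8810, √(2b)=5.7619; F=2.8810×(-17.942)=-51.6904, v=40.6480/5.7619=7.0546
k=4: u−w=-3.8750, u+w=-17.7010; √(b/2)=2.8810, √(2b)=5.7619; F=2.8810×(-3.875)=-11.1638, v=-17.7010/5.7619=-3.0721

0: F=54.5051 v=3.9978
1: F=-12.1980 v=0.9153
2: F=11.2761 v=-8.4572
3: F=-51.6904 v=7.0546
4: F=-11.1638 v=-3.0721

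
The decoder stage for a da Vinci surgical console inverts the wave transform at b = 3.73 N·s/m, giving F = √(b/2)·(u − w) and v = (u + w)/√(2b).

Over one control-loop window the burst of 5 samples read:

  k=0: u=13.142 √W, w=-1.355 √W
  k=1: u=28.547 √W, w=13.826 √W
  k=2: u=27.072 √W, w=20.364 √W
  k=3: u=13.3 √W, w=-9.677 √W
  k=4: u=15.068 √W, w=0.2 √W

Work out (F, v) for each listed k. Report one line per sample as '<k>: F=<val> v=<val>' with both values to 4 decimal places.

k=0: u−w=14.4970, u+w=11.7870; √(b/2)=1.3657, √(2b)=2.7313; F=1.3657×14.497=19.7978, v=11.7870/2.7313=4.3155
k=1: u−w=14.7210, u+w=42.3730; √(b/2)=1.3657, √(2b)=2.7313; F=1.3657×14.721=20.1037, v=42.3730/2.7313=15.5139
k=2: u−w=6.7080, u+w=47.4360; √(b/2)=1.3657, √(2b)=2.7313; F=1.3657×6.708=9.1608, v=47.4360/2.7313=17.3676
k=3: u−w=22.9770, u+w=3.6230; √(b/2)=1.3657, √(2b)=2.7313; F=1.3657×22.977=31.3785, v=3.6230/2.7313=1.3265
k=4: u−w=14.8680, u+w=15.2680; √(b/2)=1.3657, √(2b)=2.7313; F=1.3657×14.868=20.3045, v=15.2680/2.7313=5.5900

0: F=19.7978 v=4.3155
1: F=20.1037 v=15.5139
2: F=9.1608 v=17.3676
3: F=31.3785 v=1.3265
4: F=20.3045 v=5.5900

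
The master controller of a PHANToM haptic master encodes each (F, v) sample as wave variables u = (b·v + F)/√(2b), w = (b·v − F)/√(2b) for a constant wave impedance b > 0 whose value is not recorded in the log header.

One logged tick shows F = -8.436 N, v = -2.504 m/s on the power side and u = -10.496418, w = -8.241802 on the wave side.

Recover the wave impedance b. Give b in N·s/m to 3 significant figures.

u + w = -18.738220;  u + w = √(2b)·v, so √(2b) = -18.738220/(-2.504) = 7.483315.
b = (√(2b))²/2 = 55.999999/2 = 27.999999.
(Check via u − w = 2F/√(2b): u − w = -2.254616, 2F/√(2b) = -2.254616.)

b = 28 N·s/m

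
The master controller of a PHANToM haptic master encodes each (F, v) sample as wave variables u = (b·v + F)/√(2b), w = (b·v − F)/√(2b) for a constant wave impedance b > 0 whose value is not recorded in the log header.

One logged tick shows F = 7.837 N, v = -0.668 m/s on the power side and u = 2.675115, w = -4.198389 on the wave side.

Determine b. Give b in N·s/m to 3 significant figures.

b = 2.6 N·s/m

u + w = -1.523274;  u + w = √(2b)·v, so √(2b) = -1.523274/(-0.668) = 2.280350.
b = (√(2b))²/2 = 5.199997/2 = 2.599999.
(Check via u − w = 2F/√(2b): u − w = 6.873504, 2F/√(2b) = 6.873505.)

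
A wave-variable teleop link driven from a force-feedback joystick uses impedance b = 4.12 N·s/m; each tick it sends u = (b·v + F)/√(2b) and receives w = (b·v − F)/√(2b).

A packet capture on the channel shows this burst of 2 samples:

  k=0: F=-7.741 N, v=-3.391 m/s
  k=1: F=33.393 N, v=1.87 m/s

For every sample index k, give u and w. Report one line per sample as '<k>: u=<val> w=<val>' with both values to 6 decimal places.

0: u=-7.563706 w=-2.170295
1: u=14.316958 w=-8.949048

k=0: b·v=4.12×(-3.391)=-13.970920; √(2b)=2.870540; u=(-13.970920+(-7.741))/2.870540=-7.563706, w=(-13.970920−(-7.741))/2.870540=-2.170295
k=1: b·v=4.12×1.87=7.704400; √(2b)=2.870540; u=(7.704400+33.393)/2.870540=14.316958, w=(7.704400−33.393)/2.870540=-8.949048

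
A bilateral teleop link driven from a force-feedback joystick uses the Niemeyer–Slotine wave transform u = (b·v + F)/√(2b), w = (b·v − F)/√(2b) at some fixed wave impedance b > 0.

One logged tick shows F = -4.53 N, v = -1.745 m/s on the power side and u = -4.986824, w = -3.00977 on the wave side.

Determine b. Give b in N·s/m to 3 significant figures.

u + w = -7.996594;  u + w = √(2b)·v, so √(2b) = -7.996594/(-1.745) = 4.582575.
b = (√(2b))²/2 = 20.999997/2 = 10.499998.
(Check via u − w = 2F/√(2b): u − w = -1.977054, 2F/√(2b) = -1.977054.)

b = 10.5 N·s/m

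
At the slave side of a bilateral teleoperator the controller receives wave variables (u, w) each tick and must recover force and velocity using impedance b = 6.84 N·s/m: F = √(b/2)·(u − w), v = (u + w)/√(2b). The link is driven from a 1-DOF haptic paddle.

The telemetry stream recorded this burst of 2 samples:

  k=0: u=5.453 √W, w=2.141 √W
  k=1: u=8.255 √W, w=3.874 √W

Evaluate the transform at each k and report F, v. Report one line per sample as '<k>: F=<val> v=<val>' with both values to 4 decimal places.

k=0: u−w=3.3120, u+w=7.5940; √(b/2)=1.8493, √(2b)=3.6986; F=1.8493×3.312=6.1250, v=7.5940/3.6986=2.0532
k=1: u−w=4.3810, u+w=12.1290; √(b/2)=1.8493, √(2b)=3.6986; F=1.8493×4.381=8.1019, v=12.1290/3.6986=3.2793

0: F=6.1250 v=2.0532
1: F=8.1019 v=3.2793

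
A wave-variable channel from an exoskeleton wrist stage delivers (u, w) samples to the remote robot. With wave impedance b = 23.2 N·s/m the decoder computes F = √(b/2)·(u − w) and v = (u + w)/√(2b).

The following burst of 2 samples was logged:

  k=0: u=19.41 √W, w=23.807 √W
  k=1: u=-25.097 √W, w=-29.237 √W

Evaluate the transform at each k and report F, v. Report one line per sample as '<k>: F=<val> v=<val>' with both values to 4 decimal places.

0: F=-14.9756 v=6.3445
1: F=14.1003 v=-7.9765

k=0: u−w=-4.3970, u+w=43.2170; √(b/2)=3.4059, √(2b)=6.8118; F=3.4059×(-4.397)=-14.9756, v=43.2170/6.8118=6.3445
k=1: u−w=4.1400, u+w=-54.3340; √(b/2)=3.4059, √(2b)=6.8118; F=3.4059×4.14=14.1003, v=-54.3340/6.8118=-7.9765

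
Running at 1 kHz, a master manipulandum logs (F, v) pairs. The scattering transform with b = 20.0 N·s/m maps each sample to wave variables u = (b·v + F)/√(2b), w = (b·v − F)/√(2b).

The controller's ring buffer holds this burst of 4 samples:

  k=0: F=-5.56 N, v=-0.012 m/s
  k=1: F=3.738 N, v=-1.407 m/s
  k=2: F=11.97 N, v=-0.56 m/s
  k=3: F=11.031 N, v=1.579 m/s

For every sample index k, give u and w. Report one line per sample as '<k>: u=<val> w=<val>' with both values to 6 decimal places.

k=0: b·v=20.0×(-0.012)=-0.240000; √(2b)=6.324555; u=(-0.240000+(-5.56))/6.324555=-0.917061, w=(-0.240000−(-5.56))/6.324555=0.841166
k=1: b·v=20.0×(-1.407)=-28.140000; √(2b)=6.324555; u=(-28.140000+3.738)/6.324555=-3.858295, w=(-28.140000−3.738)/6.324555=-5.040354
k=2: b·v=20.0×(-0.56)=-11.200000; √(2b)=6.324555; u=(-11.200000+11.97)/6.324555=0.121748, w=(-11.200000−11.97)/6.324555=-3.663499
k=3: b·v=20.0×1.579=31.580000; √(2b)=6.324555; u=(31.580000+11.031)/6.324555=6.737391, w=(31.580000−11.031)/6.324555=3.249082

0: u=-0.917061 w=0.841166
1: u=-3.858295 w=-5.040354
2: u=0.121748 w=-3.663499
3: u=6.737391 w=3.249082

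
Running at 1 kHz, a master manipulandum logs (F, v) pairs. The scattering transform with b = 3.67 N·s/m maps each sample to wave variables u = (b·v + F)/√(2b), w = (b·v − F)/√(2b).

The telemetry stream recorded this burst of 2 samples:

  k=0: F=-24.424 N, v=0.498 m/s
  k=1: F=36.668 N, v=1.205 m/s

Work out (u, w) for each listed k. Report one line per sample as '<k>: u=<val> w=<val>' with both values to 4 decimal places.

k=0: b·v=3.67×0.498=1.8277; √(2b)=2.7092; u=(1.8277+(-24.424))/2.7092=-8.3405, w=(1.8277−(-24.424))/2.7092=9.6897
k=1: b·v=3.67×1.205=4.4223; √(2b)=2.7092; u=(4.4223+36.668)/2.7092=15.1667, w=(4.4223−36.668)/2.7092=-11.9021

0: u=-8.3405 w=9.6897
1: u=15.1667 w=-11.9021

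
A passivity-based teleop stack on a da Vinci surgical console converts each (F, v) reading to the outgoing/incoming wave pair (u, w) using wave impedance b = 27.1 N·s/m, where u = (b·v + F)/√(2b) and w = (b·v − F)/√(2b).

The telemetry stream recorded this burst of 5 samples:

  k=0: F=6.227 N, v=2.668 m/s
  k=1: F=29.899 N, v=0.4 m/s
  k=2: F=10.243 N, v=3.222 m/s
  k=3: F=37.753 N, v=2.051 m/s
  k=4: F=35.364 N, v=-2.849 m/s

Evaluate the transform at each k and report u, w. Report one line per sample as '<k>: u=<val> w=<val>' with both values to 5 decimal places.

0: u=10.66682 w=8.97517
1: u=5.53364 w=-2.58881
2: u=13.25161 w=10.46896
3: u=12.67784 w=2.42175
4: u=-5.68372 w=-15.29081

k=0: b·v=27.1×2.668=72.30280; √(2b)=7.36206; u=(72.30280+6.227)/7.36206=10.66682, w=(72.30280−6.227)/7.36206=8.97517
k=1: b·v=27.1×0.4=10.84000; √(2b)=7.36206; u=(10.84000+29.899)/7.36206=5.53364, w=(10.84000−29.899)/7.36206=-2.58881
k=2: b·v=27.1×3.222=87.31620; √(2b)=7.36206; u=(87.31620+10.243)/7.36206=13.25161, w=(87.31620−10.243)/7.36206=10.46896
k=3: b·v=27.1×2.051=55.58210; √(2b)=7.36206; u=(55.58210+37.753)/7.36206=12.67784, w=(55.58210−37.753)/7.36206=2.42175
k=4: b·v=27.1×(-2.849)=-77.20790; √(2b)=7.36206; u=(-77.20790+35.364)/7.36206=-5.68372, w=(-77.20790−35.364)/7.36206=-15.29081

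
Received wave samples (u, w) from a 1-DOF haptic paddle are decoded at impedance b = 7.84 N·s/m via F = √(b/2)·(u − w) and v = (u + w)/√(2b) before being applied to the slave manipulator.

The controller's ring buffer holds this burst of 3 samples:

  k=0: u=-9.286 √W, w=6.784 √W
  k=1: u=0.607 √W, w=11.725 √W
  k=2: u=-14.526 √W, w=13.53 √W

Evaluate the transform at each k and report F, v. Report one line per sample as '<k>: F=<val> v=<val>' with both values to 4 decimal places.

k=0: u−w=-16.0700, u+w=-2.5020; √(b/2)=1.9799, √(2b)=3.9598; F=1.9799×(-16.07)=-31.8170, v=-2.5020/3.9598=-0.6319
k=1: u−w=-11.1180, u+w=12.3320; √(b/2)=1.9799, √(2b)=3.9598; F=1.9799×(-11.118)=-22.0125, v=12.3320/3.9598=3.1143
k=2: u−w=-28.0560, u+w=-0.9960; √(b/2)=1.9799, √(2b)=3.9598; F=1.9799×(-28.056)=-55.5480, v=-0.9960/3.9598=-0.2515

0: F=-31.8170 v=-0.6319
1: F=-22.0125 v=3.1143
2: F=-55.5480 v=-0.2515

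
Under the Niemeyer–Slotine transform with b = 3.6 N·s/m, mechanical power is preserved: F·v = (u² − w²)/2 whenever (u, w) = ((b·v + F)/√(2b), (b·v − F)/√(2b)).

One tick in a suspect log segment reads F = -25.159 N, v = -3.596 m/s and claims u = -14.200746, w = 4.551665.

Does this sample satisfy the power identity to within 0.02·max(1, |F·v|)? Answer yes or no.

F·v = (-25.159)×(-3.596) = 90.471764 W.
(u² − w²)/2 = (201.661187 − 20.717654)/2 = 90.471766 W.
|Δ| = 0.000002;  2% of max(1, |F·v|) = 1.809435.

yes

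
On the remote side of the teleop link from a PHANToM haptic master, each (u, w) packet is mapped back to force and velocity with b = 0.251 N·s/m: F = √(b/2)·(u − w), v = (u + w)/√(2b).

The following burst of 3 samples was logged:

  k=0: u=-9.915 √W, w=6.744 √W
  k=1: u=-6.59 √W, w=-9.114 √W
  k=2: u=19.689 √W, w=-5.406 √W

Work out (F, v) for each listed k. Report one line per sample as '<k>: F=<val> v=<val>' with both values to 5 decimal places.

0: F=-5.90161 v=-4.47553
1: F=0.89415 v=-22.16452
2: F=8.89015 v=20.15893

k=0: u−w=-16.65900, u+w=-3.17100; √(b/2)=0.35426, √(2b)=0.70852; F=0.35426×(-16.659)=-5.90161, v=-3.17100/0.70852=-4.47553
k=1: u−w=2.52400, u+w=-15.70400; √(b/2)=0.35426, √(2b)=0.70852; F=0.35426×2.524=0.89415, v=-15.70400/0.70852=-22.16452
k=2: u−w=25.09500, u+w=14.28300; √(b/2)=0.35426, √(2b)=0.70852; F=0.35426×25.095=8.89015, v=14.28300/0.70852=20.15893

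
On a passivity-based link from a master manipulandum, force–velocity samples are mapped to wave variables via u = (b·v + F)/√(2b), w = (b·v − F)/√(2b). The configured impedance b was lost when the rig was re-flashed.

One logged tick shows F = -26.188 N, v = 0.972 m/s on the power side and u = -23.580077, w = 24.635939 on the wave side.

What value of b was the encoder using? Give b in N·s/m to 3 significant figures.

u + w = 1.055862;  u + w = √(2b)·v, so √(2b) = 1.055862/0.972 = 1.086278.
b = (√(2b))²/2 = 1.179999/2 = 0.590000.
(Check via u − w = 2F/√(2b): u − w = -48.216016, 2F/√(2b) = -48.216028.)

b = 0.59 N·s/m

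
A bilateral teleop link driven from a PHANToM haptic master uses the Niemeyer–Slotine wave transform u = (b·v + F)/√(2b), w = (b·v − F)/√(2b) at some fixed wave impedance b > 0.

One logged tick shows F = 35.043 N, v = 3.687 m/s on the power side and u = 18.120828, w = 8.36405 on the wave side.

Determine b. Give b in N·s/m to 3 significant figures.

b = 25.8 N·s/m

u + w = 26.484878;  u + w = √(2b)·v, so √(2b) = 26.484878/3.687 = 7.183314.
b = (√(2b))²/2 = 51.599997/2 = 25.799999.
(Check via u − w = 2F/√(2b): u − w = 9.756778, 2F/√(2b) = 9.756778.)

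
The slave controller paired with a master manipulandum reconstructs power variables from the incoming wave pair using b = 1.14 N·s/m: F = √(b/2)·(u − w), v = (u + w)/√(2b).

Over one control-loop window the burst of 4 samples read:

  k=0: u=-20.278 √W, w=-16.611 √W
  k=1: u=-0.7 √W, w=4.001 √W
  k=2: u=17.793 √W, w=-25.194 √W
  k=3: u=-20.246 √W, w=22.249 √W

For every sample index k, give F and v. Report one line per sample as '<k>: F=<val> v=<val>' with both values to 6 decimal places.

0: F=-2.768524 v=-24.430337
1: F=-3.549177 v=2.186141
2: F=32.454473 v=-4.901432
3: F=-32.083021 v=1.326519

k=0: u−w=-3.667000, u+w=-36.889000; √(b/2)=0.754983, √(2b)=1.509967; F=0.754983×(-3.667)=-2.768524, v=-36.889000/1.509967=-24.430337
k=1: u−w=-4.701000, u+w=3.301000; √(b/2)=0.754983, √(2b)=1.509967; F=0.754983×(-4.701)=-3.549177, v=3.301000/1.509967=2.186141
k=2: u−w=42.987000, u+w=-7.401000; √(b/2)=0.754983, √(2b)=1.509967; F=0.754983×42.987=32.454473, v=-7.401000/1.509967=-4.901432
k=3: u−w=-42.495000, u+w=2.003000; √(b/2)=0.754983, √(2b)=1.509967; F=0.754983×(-42.495)=-32.083021, v=2.003000/1.509967=1.326519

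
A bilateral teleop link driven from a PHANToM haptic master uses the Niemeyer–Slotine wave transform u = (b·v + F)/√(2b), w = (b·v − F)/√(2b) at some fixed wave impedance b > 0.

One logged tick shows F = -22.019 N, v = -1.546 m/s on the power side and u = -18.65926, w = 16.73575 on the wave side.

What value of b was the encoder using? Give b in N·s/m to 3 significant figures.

u + w = -1.9235;  u + w = √(2b)·v, so √(2b) = -1.9235/(-1.546) = 1.2442.
b = (√(2b))²/2 = 1.5480/2 = 0.7740.
(Check via u − w = 2F/√(2b): u − w = -35.3950, 2F/√(2b) = -35.3951.)

b = 0.774 N·s/m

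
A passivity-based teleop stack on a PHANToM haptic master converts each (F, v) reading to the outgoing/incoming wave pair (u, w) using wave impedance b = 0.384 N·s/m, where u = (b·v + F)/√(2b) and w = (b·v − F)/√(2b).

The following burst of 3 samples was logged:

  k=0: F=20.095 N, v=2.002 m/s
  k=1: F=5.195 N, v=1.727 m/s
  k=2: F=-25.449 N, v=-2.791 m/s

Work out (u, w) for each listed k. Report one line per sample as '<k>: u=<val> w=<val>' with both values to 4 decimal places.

k=0: b·v=0.384×2.002=0.7688; √(2b)=0.8764; u=(0.7688+20.095)/0.8764=23.8074, w=(0.7688−20.095)/0.8764=-22.0529
k=1: b·v=0.384×1.727=0.6632; √(2b)=0.8764; u=(0.6632+5.195)/0.8764=6.6847, w=(0.6632−5.195)/0.8764=-5.1712
k=2: b·v=0.384×(-2.791)=-1.0717; √(2b)=0.8764; u=(-1.0717+(-25.449))/0.8764=-30.2625, w=(-1.0717−(-25.449))/0.8764=27.8166

0: u=23.8074 w=-22.0529
1: u=6.6847 w=-5.1712
2: u=-30.2625 w=27.8166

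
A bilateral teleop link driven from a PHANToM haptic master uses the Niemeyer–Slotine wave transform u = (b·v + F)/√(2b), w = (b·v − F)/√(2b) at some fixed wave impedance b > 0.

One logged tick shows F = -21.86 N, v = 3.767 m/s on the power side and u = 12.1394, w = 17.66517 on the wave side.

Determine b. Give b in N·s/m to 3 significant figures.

b = 31.3 N·s/m

u + w = 29.80457;  u + w = √(2b)·v, so √(2b) = 29.80457/3.767 = 7.91202.
b = (√(2b))²/2 = 62.60002/2 = 31.30001.
(Check via u − w = 2F/√(2b): u − w = -5.52577, 2F/√(2b) = -5.52577.)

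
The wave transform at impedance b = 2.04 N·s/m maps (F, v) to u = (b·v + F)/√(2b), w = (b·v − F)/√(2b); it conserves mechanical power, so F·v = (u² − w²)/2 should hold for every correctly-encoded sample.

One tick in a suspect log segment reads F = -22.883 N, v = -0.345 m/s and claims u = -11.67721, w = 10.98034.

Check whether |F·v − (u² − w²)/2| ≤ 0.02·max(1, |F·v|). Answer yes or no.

F·v = (-22.883)×(-0.345) = 7.8946 W.
(u² − w²)/2 = (136.3572 − 120.5679)/2 = 7.8947 W.
|Δ| = 0.0000;  2% of max(1, |F·v|) = 0.1579.

yes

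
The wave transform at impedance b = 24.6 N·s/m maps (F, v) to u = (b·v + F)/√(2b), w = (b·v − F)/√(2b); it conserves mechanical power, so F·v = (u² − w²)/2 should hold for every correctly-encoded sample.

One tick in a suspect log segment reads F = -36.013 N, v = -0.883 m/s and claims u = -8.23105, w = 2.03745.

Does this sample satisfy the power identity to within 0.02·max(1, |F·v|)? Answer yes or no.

yes

F·v = (-36.013)×(-0.883) = 31.7995 W.
(u² − w²)/2 = (67.7502 − 4.1512)/2 = 31.7995 W.
|Δ| = 0.0000;  2% of max(1, |F·v|) = 0.6360.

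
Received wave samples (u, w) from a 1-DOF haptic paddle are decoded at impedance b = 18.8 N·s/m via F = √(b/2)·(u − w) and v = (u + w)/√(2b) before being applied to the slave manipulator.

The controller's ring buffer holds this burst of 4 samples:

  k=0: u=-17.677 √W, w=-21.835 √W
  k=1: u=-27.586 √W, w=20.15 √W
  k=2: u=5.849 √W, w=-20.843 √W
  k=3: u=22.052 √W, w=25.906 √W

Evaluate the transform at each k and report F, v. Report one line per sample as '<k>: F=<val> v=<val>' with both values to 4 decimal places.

k=0: u−w=4.1580, u+w=-39.5120; √(b/2)=3.0659, √(2b)=6.1319; F=3.0659×4.158=12.7482, v=-39.5120/6.1319=-6.4437
k=1: u−w=-47.7360, u+w=-7.4360; √(b/2)=3.0659, √(2b)=6.1319; F=3.0659×(-47.736)=-146.3558, v=-7.4360/6.1319=-1.2127
k=2: u−w=26.6920, u+w=-14.9940; √(b/2)=3.0659, √(2b)=6.1319; F=3.0659×26.692=81.8361, v=-14.9940/6.1319=-2.4453
k=3: u−w=-3.8540, u+w=47.9580; √(b/2)=3.0659, √(2b)=6.1319; F=3.0659×(-3.854)=-11.8161, v=47.9580/6.1319=7.8211

0: F=12.7482 v=-6.4437
1: F=-146.3558 v=-1.2127
2: F=81.8361 v=-2.4453
3: F=-11.8161 v=7.8211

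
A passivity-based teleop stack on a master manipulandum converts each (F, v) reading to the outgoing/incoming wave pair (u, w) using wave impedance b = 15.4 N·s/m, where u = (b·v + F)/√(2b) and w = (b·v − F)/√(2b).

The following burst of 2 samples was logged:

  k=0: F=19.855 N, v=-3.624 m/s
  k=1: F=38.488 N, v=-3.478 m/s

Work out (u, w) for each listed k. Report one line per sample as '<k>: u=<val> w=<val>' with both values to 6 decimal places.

k=0: b·v=15.4×(-3.624)=-55.809600; √(2b)=5.549775; u=(-55.809600+19.855)/5.549775=-6.478569, w=(-55.809600−19.855)/5.549775=-13.633815
k=1: b·v=15.4×(-3.478)=-53.561200; √(2b)=5.549775; u=(-53.561200+38.488)/5.549775=-2.716002, w=(-53.561200−38.488)/5.549775=-16.586115

0: u=-6.478569 w=-13.633815
1: u=-2.716002 w=-16.586115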